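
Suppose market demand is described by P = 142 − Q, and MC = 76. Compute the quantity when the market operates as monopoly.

The monopolist equates marginal revenue to marginal cost: 142 − 2Q = 76, so Q = 33. From demand, P = 109.

Q = 33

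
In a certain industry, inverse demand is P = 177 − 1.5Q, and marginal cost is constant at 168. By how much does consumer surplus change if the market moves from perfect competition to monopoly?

CS falls by 20.25

Competitive firms price at marginal cost: P = 168, giving Q = 6.
CS = ½·(177 − 168)·6 = 27.
A monopolist chooses Q where MR = MC. MR = 177 − 3Q; setting this equal to 168 gives Q = 3 and P = 172.5.
CS = ½·(177 − 172.5)·3 = 6.75.
Change in consumer surplus: 6.75 − 27 = −20.25.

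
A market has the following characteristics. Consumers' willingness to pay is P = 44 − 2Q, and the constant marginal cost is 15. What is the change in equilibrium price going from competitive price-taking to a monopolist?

Under competition P = MC = 15, so Q = (44 − 15)/2 = 14.5.
A monopolist chooses Q where MR = MC. MR = 44 − 4Q; setting this equal to 15 gives Q = 7.25 and P = 29.5.
Change in equilibrium price: 29.5 − 15 = 14.5.

P rises by 14.5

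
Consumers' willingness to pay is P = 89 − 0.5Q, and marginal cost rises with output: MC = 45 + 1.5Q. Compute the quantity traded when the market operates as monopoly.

The monopolist equates marginal revenue to marginal cost: 89 − Q = 45 + 1.5Q, so Q = 17.6. From demand, P = 80.2.

Q = 17.6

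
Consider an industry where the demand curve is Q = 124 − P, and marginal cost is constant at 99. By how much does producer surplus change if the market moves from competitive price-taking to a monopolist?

Producer surplus rises by 156.25

Inverting demand: P = 124 − Q.
Perfect competition: P = MC = 99, so 124 − Q = 99 and Q = 25.
PS = (99 − 99)·25 = 0.
A monopolist chooses Q where MR = MC. MR = 124 − 2Q; setting this equal to 99 gives Q = 12.5 and P = 111.5.
PS = (111.5 − 99)·12.5 = 156.25.
Change in producer surplus: 156.25 − 0 = 156.25.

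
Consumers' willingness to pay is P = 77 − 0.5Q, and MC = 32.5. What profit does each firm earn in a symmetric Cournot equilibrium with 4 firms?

π_i = 158.42

In a 4-firm Cournot equilibrium, symmetry and the first-order condition give q = (77 − 32.5)/(2.5) = 17.8. So Q = 71.2 and P = 41.4.
Each firm's profit = (41.4 − 32.5)·17.8 = 158.42.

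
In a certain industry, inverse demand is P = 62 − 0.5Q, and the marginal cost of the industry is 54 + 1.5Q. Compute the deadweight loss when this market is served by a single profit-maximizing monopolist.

Under competition P = MC: 62 − 0.5Q = 54 + 1.5Q ⇒ Q = 4, P = 60.
The monopolist equates marginal revenue to marginal cost: 62 − Q = 54 + 1.5Q, so Q = 3.2. From demand, P = 60.4.
CS = ½·(62 − 60)·4 = 4; PS = (60·4 − 54·4 − ½·1.5·4²) = 12; TS = 16.
CS = ½·(62 − 60.4)·3.2 = 2.56; PS = (60.4·3.2 − 54·3.2 − ½·1.5·3.2²) = 12.8; TS = 15.36.
DWL = 16 − 15.36 = 0.64.

DWL = 0.64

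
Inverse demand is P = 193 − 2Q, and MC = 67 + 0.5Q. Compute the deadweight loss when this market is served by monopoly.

Competitive equilibrium sets price equal to marginal cost: 193 − 2Q = 67 + 0.5Q, so Q = 50.4 and P = 92.2.
The monopolist equates marginal revenue to marginal cost: 193 − 4Q = 67 + 0.5Q, so Q = 28. From demand, P = 137.
CS = ½·(193 − 92.2)·50.4 = 2540.16; PS = (92.2·50.4 − 67·50.4 − ½·0.5·50.4²) = 635.04; TS = 3175.2.
CS = ½·(193 − 137)·28 = 784; PS = (137·28 − 67·28 − ½·0.5·28²) = 1764; TS = 2548.
DWL = 3175.2 − 2548 = 627.2.

DWL = 627.2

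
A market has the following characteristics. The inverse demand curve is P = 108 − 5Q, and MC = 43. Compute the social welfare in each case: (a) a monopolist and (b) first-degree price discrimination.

Monopoly: TS = 316.875; Perfect PD: TS = 422.5

The monopolist equates marginal revenue to marginal cost: 108 − 10Q = 43, so Q = 6.5. From demand, P = 75.5.
CS = ½·(108 − 75.5)·6.5 = 105.625; PS = (75.5 − 43)·6.5 = 211.25; TS = 316.875.
With perfect price discrimination, output is the efficient level Q = 13 (where demand meets MC), but every buyer pays their willingness to pay: CS = 0 and PS = total surplus.
TS = 422.5 (equal to competitive TS).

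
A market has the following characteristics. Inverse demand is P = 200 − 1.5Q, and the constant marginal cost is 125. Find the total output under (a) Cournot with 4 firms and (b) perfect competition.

Cournot: Q = 40; Competition: Q = 50

In a 4-firm Cournot equilibrium, symmetry and the first-order condition give q = (200 − 125)/(7.5) = 10. So Q = 40 and P = 140.
Competitive firms price at marginal cost: P = 125, giving Q = 50.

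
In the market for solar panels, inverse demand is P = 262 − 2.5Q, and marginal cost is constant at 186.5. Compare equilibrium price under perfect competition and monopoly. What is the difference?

Equilibrium price rises by 37.75

Competitive firms price at marginal cost: P = 186.5, giving Q = 30.2.
A monopolist chooses Q where MR = MC. MR = 262 − 5Q; setting this equal to 186.5 gives Q = 15.1 and P = 224.25.
Change in equilibrium price: 224.25 − 186.5 = 37.75.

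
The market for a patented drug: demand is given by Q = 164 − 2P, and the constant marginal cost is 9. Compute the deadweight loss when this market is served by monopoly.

DWL = 1332.25

Inverting demand: P = 82 − 0.5Q.
Competitive firms price at marginal cost: P = 9, giving Q = 146.
Monopoly sets MR = MC: 82 − Q = 9 ⇒ Q = 73, P = 82 − 0.5·73 = 45.5.
DWL is the triangle between Q = 73 and Q = 146: ½·(146 − 73)·(45.5 − 9) = 1332.25.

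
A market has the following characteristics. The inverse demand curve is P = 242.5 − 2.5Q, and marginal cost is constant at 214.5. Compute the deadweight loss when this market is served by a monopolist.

DWL = 39.2

Competitive firms price at marginal cost: P = 214.5, giving Q = 11.2.
Monopoly sets MR = MC: 242.5 − 5Q = 214.5 ⇒ Q = 5.6, P = 242.5 − 2.5·5.6 = 228.5.
DWL is the triangle between Q = 5.6 and Q = 11.2: ½·(11.2 − 5.6)·(228.5 − 214.5) = 39.2.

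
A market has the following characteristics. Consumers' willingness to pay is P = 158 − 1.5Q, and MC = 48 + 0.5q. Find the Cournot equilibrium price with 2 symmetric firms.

P = 92

In a 2-firm Cournot equilibrium, symmetry and the first-order condition give q = (158 − 48)/(5) = 22. So Q = 44 and P = 92.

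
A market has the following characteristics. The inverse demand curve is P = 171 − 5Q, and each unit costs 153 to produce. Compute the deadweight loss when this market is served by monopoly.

Perfect competition: P = MC = 153, so 171 − 5Q = 153 and Q = 3.6.
Monopoly sets MR = MC: 171 − 10Q = 153 ⇒ Q = 1.8, P = 171 − 5·1.8 = 162.
DWL is the triangle between Q = 1.8 and Q = 3.6: ½·(3.6 − 1.8)·(162 − 153) = 8.1.

DWL = 8.1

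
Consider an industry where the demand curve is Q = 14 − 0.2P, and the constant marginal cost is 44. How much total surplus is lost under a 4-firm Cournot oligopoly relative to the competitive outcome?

DWL = 2.704

Inverting demand: P = 70 − 5Q.
Perfect competition: P = MC = 44, so 70 − 5Q = 44 and Q = 5.2.
In a 4-firm Cournot equilibrium, symmetry and the first-order condition give q = (70 − 44)/(25) = 1.04. So Q = 4.16 and P = 49.2.
DWL is the triangle between Q = 4.16 and Q = 5.2: ½·(5.2 − 4.16)·(49.2 − 44) = 2.704.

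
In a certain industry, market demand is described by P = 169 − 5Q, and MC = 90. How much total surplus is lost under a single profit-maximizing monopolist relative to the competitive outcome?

DWL = 156.025

Under competition P = MC = 90, so Q = (169 − 90)/5 = 15.8.
Monopoly sets MR = MC: 169 − 10Q = 90 ⇒ Q = 7.9, P = 169 − 5·7.9 = 129.5.
DWL is the triangle between Q = 7.9 and Q = 15.8: ½·(15.8 − 7.9)·(129.5 − 90) = 156.025.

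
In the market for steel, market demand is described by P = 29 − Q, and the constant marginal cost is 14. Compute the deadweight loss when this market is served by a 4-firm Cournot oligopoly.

Under competition P = MC = 14, so Q = (29 − 14)/1 = 15.
Cournot with 4 identical firms: the symmetric best-response condition is 29 − 5q = 14. Each firm produces q = 3, total output Q = 12, price P = 17.
DWL is the triangle between Q = 12 and Q = 15: ½·(15 − 12)·(17 − 14) = 4.5.

DWL = 4.5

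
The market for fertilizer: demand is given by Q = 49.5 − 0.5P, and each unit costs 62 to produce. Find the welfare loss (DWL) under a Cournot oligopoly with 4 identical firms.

Inverting demand: P = 99 − 2Q.
Perfect competition: P = MC = 62, so 99 − 2Q = 62 and Q = 18.5.
With 4 symmetric Cournot firms, each firm's FOC gives 99 − 10q = 62, so q = 3.7, Q = 4·3.7 = 14.8, and P = 69.4.
DWL is the triangle between Q = 14.8 and Q = 18.5: ½·(18.5 − 14.8)·(69.4 − 62) = 13.69.

DWL = 13.69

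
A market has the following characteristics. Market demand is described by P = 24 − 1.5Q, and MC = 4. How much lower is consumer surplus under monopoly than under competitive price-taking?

Competitive firms price at marginal cost: P = 4, giving Q = 40/3.
CS = ½·(24 − 4)·40/3 = 400/3.
A monopolist chooses Q where MR = MC. MR = 24 − 3Q; setting this equal to 4 gives Q = 20/3 and P = 14.
CS = ½·(24 − 14)·20/3 = 100/3.
Change in consumer surplus: 100/3 − 400/3 = −100.

Consumer surplus falls by 100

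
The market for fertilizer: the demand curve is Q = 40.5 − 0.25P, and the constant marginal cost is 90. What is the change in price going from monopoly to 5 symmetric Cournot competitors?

P falls by 24

Inverting demand: P = 162 − 4Q.
Monopoly sets MR = MC: 162 − 8Q = 90 ⇒ Q = 9, P = 162 − 4·9 = 126.
With 5 symmetric Cournot firms, each firm's FOC gives 162 − 24q = 90, so q = 3, Q = 5·3 = 15, and P = 102.
Change in price: 102 − 126 = −24.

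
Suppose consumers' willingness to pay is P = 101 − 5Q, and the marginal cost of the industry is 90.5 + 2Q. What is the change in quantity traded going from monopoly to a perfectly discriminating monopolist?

Quantity traded rises by 0.625

A monopolist chooses Q where MR = MC. MR = 101 − 10Q; setting this equal to 90.5 + 2Q gives Q = 0.875 and P = 96.625.
A perfectly discriminating monopolist sells every unit with P(Q) ≥ MC(Q), so output equals the competitive quantity Q = 1.5. Each buyer pays their reservation price, so CS = 0 and the firm captures all surplus.
Change in quantity traded: 1.5 − 0.875 = 0.625.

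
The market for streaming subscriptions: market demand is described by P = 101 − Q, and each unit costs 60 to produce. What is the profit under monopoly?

Profit = 420.25

Monopoly sets MR = MC: 101 − 2Q = 60 ⇒ Q = 20.5, P = 101 − 20.5 = 80.5.
Profit = (80.5 − 60)·20.5 = 420.25.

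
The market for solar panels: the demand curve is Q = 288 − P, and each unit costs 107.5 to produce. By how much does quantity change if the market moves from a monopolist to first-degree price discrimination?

Quantity rises by 90.25

Inverting demand: P = 288 − Q.
Monopoly sets MR = MC: 288 − 2Q = 107.5 ⇒ Q = 90.25, P = 288 − 90.25 = 197.75.
With perfect price discrimination, output is the efficient level Q = 180.5 (where demand meets MC), but every buyer pays their willingness to pay: CS = 0 and PS = total surplus.
Change in quantity: 180.5 − 90.25 = 90.25.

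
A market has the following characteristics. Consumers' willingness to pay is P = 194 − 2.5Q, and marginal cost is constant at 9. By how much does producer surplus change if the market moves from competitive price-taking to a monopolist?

PS rises by 3422.5

Competitive firms price at marginal cost: P = 9, giving Q = 74.
PS = (9 − 9)·74 = 0.
Monopoly sets MR = MC: 194 − 5Q = 9 ⇒ Q = 37, P = 194 − 2.5·37 = 101.5.
PS = (101.5 − 9)·37 = 3422.5.
Change in producer surplus: 3422.5 − 0 = 3422.5.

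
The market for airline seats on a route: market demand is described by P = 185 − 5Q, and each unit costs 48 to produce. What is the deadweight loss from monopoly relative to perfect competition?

DWL = 469.225

Perfect competition: P = MC = 48, so 185 − 5Q = 48 and Q = 27.4.
The monopolist equates marginal revenue to marginal cost: 185 − 10Q = 48, so Q = 13.7. From demand, P = 116.5.
DWL is the triangle between Q = 13.7 and Q = 27.4: ½·(27.4 − 13.7)·(116.5 − 48) = 469.225.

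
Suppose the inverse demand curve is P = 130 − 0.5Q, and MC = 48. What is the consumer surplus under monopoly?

A monopolist chooses Q where MR = MC. MR = 130 − Q; setting this equal to 48 gives Q = 82 and P = 89.
CS = ½·(130 − 89)·82 = 1681.

CS = 1681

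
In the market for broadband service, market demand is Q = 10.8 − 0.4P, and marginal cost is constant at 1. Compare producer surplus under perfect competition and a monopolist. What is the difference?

PS rises by 67.6

Inverting demand: P = 27 − 2.5Q.
Perfect competition: P = MC = 1, so 27 − 2.5Q = 1 and Q = 10.4.
PS = (1 − 1)·10.4 = 0.
The monopolist equates marginal revenue to marginal cost: 27 − 5Q = 1, so Q = 5.2. From demand, P = 14.
PS = (14 − 1)·5.2 = 67.6.
Change in producer surplus: 67.6 − 0 = 67.6.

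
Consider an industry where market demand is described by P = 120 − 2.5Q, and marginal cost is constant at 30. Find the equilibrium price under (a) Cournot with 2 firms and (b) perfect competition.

With 2 symmetric Cournot firms, each firm's FOC gives 120 − 7.5q = 30, so q = 12, Q = 2·12 = 24, and P = 60.
Under competition P = MC = 30, so Q = (120 − 30)/2.5 = 36.

Cournot: P = 60; Competition: P = 30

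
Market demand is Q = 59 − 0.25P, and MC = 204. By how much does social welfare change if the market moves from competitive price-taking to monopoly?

Inverting demand: P = 236 − 4Q.
Perfect competition: P = MC = 204, so 236 − 4Q = 204 and Q = 8.
CS = ½·(236 − 204)·8 = 128; PS = (204 − 204)·8 = 0; TS = 128.
The monopolist equates marginal revenue to marginal cost: 236 − 8Q = 204, so Q = 4. From demand, P = 220.
CS = ½·(236 − 220)·4 = 32; PS = (220 − 204)·4 = 64; TS = 96.
Change in social welfare: 96 − 128 = −32.

TS falls by 32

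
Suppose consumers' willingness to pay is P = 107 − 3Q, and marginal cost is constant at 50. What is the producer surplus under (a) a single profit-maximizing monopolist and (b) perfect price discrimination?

Monopoly: PS = 270.75; Perfect PD: PS = 541.5

The monopolist equates marginal revenue to marginal cost: 107 − 6Q = 50, so Q = 9.5. From demand, P = 78.5.
PS = (78.5 − 50)·9.5 = 270.75.
With perfect price discrimination, output is the efficient level Q = 19 (where demand meets MC), but every buyer pays their willingness to pay: CS = 0 and PS = total surplus.
PS = ½·(107 − 50)·19 = 541.5.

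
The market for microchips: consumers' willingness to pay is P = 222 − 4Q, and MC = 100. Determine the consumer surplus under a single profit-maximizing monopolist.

A monopolist chooses Q where MR = MC. MR = 222 − 8Q; setting this equal to 100 gives Q = 15.25 and P = 161.
CS = ½·(222 − 161)·15.25 = 465.125.

CS = 465.125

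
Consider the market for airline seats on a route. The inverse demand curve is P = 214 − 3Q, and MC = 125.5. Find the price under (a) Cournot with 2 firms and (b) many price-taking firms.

Cournot: P = 155; Competition: P = 125.5

In a 2-firm Cournot equilibrium, symmetry and the first-order condition give q = (214 − 125.5)/(9) = 59/6. So Q = 59/3 and P = 155.
Perfect competition: P = MC = 125.5, so 214 − 3Q = 125.5 and Q = 29.5.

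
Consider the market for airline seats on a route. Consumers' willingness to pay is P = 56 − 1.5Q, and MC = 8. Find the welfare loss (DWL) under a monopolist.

DWL = 192

Perfect competition: P = MC = 8, so 56 − 1.5Q = 8 and Q = 32.
Monopoly sets MR = MC: 56 − 3Q = 8 ⇒ Q = 16, P = 56 − 1.5·16 = 32.
DWL is the triangle between Q = 16 and Q = 32: ½·(32 − 16)·(32 − 8) = 192.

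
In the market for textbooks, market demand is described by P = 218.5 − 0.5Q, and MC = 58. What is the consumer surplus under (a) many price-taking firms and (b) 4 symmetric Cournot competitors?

Competition: CS = 25760.25; Cournot: CS = 16486.56

Perfect competition: P = MC = 58, so 218.5 − 0.5Q = 58 and Q = 321.
CS = ½·(218.5 − 58)·321 = 25760.25.
In a 4-firm Cournot equilibrium, symmetry and the first-order condition give q = (218.5 − 58)/(2.5) = 64.2. So Q = 256.8 and P = 90.1.
CS = ½·(218.5 − 90.1)·256.8 = 16486.56.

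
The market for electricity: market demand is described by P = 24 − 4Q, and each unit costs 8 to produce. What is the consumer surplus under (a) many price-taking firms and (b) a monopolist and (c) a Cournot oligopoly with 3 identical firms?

Competition: CS = 32; Monopoly: CS = 8; Cournot: CS = 18

Competitive firms price at marginal cost: P = 8, giving Q = 4.
CS = ½·(24 − 8)·4 = 32.
A monopolist chooses Q where MR = MC. MR = 24 − 8Q; setting this equal to 8 gives Q = 2 and P = 16.
CS = ½·(24 − 16)·2 = 8.
In a 3-firm Cournot equilibrium, symmetry and the first-order condition give q = (24 − 8)/(16) = 1. So Q = 3 and P = 12.
CS = ½·(24 − 12)·3 = 18.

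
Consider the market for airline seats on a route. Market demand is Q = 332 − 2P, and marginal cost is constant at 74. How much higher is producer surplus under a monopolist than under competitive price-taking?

Inverting demand: P = 166 − 0.5Q.
Perfect competition: P = MC = 74, so 166 − 0.5Q = 74 and Q = 184.
PS = (74 − 74)·184 = 0.
The monopolist equates marginal revenue to marginal cost: 166 − Q = 74, so Q = 92. From demand, P = 120.
PS = (120 − 74)·92 = 4232.
Change in producer surplus: 4232 − 0 = 4232.

PS rises by 4232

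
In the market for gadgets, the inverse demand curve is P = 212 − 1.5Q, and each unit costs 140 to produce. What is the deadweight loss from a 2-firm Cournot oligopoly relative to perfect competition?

DWL = 192

Competitive firms price at marginal cost: P = 140, giving Q = 48.
Cournot with 2 identical firms: the symmetric best-response condition is 212 − 4.5q = 140. Each firm produces q = 16, total output Q = 32, price P = 164.
DWL is the triangle between Q = 32 and Q = 48: ½·(48 − 32)·(164 − 140) = 192.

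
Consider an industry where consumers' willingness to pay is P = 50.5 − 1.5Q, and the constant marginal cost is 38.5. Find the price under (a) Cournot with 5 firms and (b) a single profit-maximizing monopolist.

Cournot with 5 identical firms: the symmetric best-response condition is 50.5 − 9q = 38.5. Each firm produces q = 4/3, total output Q = 20/3, price P = 40.5.
Monopoly sets MR = MC: 50.5 − 3Q = 38.5 ⇒ Q = 4, P = 50.5 − 1.5·4 = 44.5.

Cournot: P = 40.5; Monopoly: P = 44.5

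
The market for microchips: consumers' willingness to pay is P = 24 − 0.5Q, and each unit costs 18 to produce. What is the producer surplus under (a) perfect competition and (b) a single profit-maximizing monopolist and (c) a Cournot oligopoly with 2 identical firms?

Competition: PS = 0; Monopoly: PS = 18; Cournot: PS = 16

Competitive firms price at marginal cost: P = 18, giving Q = 12.
PS = (18 − 18)·12 = 0.
A monopolist chooses Q where MR = MC. MR = 24 − Q; setting this equal to 18 gives Q = 6 and P = 21.
PS = (21 − 18)·6 = 18.
Cournot with 2 identical firms: the symmetric best-response condition is 24 − 1.5q = 18. Each firm produces q = 4, total output Q = 8, price P = 20.
PS = (20 − 18)·8 = 16.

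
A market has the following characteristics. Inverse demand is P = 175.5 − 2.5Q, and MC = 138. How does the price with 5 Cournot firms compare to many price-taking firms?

Cournot: P = 144.25; Competition: P = 138

Cournot with 5 identical firms: the symmetric best-response condition is 175.5 − 15q = 138. Each firm produces q = 2.5, total output Q = 12.5, price P = 144.25.
Under competition P = MC = 138, so Q = (175.5 − 138)/2.5 = 15.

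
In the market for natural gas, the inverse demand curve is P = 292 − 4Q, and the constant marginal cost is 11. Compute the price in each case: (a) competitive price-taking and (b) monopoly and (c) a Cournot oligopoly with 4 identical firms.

Competition: P = 11; Monopoly: P = 151.5; Cournot: P = 67.2

Under competition P = MC = 11, so Q = (292 − 11)/4 = 70.25.
Monopoly sets MR = MC: 292 − 8Q = 11 ⇒ Q = 35.125, P = 292 − 4·35.125 = 151.5.
In a 4-firm Cournot equilibrium, symmetry and the first-order condition give q = (292 − 11)/(20) = 14.05. So Q = 56.2 and P = 67.2.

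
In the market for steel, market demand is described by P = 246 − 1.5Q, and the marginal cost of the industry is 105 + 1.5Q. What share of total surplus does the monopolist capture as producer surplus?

A monopolist chooses Q where MR = MC. MR = 246 − 3Q; setting this equal to 105 + 1.5Q gives Q = 94/3 and P = 199.
CS = ½·(246 − 199)·94/3 = 2209/3.
PS = P·Q − VC(Q) = 199·94/3 − (105·94/3 + ½·1.5·(94/3)²) = 2209.
Share captured = PS/TS = 2209/(8836/3) = 0.75.

PS/TS = 0.75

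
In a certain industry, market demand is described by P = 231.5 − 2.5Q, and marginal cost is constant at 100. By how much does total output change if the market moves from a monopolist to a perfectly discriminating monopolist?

Total output rises by 26.3

Monopoly sets MR = MC: 231.5 − 5Q = 100 ⇒ Q = 26.3, P = 231.5 − 2.5·26.3 = 165.75.
A perfectly discriminating monopolist sells every unit with P(Q) ≥ MC(Q), so output equals the competitive quantity Q = 52.6. Each buyer pays their reservation price, so CS = 0 and the firm captures all surplus.
Change in total output: 52.6 − 26.3 = 26.3.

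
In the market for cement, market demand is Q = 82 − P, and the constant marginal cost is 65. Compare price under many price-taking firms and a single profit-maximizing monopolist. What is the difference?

Inverting demand: P = 82 − Q.
Under competition P = MC = 65, so Q = (82 − 65)/1 = 17.
A monopolist chooses Q where MR = MC. MR = 82 − 2Q; setting this equal to 65 gives Q = 8.5 and P = 73.5.
Change in price: 73.5 − 65 = 8.5.

Price rises by 8.5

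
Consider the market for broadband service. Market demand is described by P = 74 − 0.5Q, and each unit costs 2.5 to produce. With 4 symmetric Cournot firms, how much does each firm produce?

Cournot with 4 identical firms: the symmetric best-response condition is 74 − 2.5q = 2.5. Each firm produces q = 28.6, total output Q = 114.4, price P = 16.8.

q_i = 28.6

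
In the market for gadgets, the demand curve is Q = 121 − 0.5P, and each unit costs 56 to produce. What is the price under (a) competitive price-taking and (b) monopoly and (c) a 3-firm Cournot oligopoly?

Competition: P = 56; Monopoly: P = 149; Cournot: P = 102.5

Inverting demand: P = 242 − 2Q.
Under competition P = MC = 56, so Q = (242 − 56)/2 = 93.
A monopolist chooses Q where MR = MC. MR = 242 − 4Q; setting this equal to 56 gives Q = 46.5 and P = 149.
With 3 symmetric Cournot firms, each firm's FOC gives 242 − 8q = 56, so q = 23.25, Q = 3·23.25 = 69.75, and P = 102.5.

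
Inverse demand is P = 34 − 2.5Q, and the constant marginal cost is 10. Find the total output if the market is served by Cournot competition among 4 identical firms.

In a 4-firm Cournot equilibrium, symmetry and the first-order condition give q = (34 − 10)/(12.5) = 1.92. So Q = 7.68 and P = 14.8.

Q = 7.68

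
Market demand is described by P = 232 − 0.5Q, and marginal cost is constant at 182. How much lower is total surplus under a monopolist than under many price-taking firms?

TS falls by 625

Competitive firms price at marginal cost: P = 182, giving Q = 100.
CS = ½·(232 − 182)·100 = 2500; PS = (182 − 182)·100 = 0; TS = 2500.
Monopoly sets MR = MC: 232 − Q = 182 ⇒ Q = 50, P = 232 − 0.5·50 = 207.
CS = ½·(232 − 207)·50 = 625; PS = (207 − 182)·50 = 1250; TS = 1875.
Change in total surplus: 1875 − 2500 = −625.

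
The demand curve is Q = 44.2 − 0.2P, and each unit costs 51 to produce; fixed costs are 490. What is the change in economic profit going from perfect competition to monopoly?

Inverting demand: P = 221 − 5Q.
Perfect competition: P = MC = 51, so 221 − 5Q = 51 and Q = 34.
Profit = (51 − 51)·34 − 490 = −490.
Monopoly sets MR = MC: 221 − 10Q = 51 ⇒ Q = 17, P = 221 − 5·17 = 136.
Profit = (136 − 51)·17 − 490 = 955.
Change in economic profit: 955 − −490 = 1445.

π rises by 1445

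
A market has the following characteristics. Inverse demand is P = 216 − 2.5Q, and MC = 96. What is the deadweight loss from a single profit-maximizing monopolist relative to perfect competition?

Under competition P = MC = 96, so Q = (216 − 96)/2.5 = 48.
The monopolist equates marginal revenue to marginal cost: 216 − 5Q = 96, so Q = 24. From demand, P = 156.
DWL is the triangle between Q = 24 and Q = 48: ½·(48 − 24)·(156 − 96) = 720.

DWL = 720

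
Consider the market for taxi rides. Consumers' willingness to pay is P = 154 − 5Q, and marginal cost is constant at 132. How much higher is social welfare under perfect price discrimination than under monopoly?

TS rises by 12.1

The monopolist equates marginal revenue to marginal cost: 154 − 10Q = 132, so Q = 2.2. From demand, P = 143.
CS = ½·(154 − 143)·2.2 = 12.1; PS = (143 − 132)·2.2 = 24.2; TS = 36.3.
Under first-degree price discrimination the firm charges each unit its demand price and produces up to where P = MC, i.e. Q = 4.4. Consumer surplus is zero; producer surplus equals total surplus.
TS = 48.4 (equal to competitive TS).
Change in social welfare: 48.4 − 36.3 = 12.1.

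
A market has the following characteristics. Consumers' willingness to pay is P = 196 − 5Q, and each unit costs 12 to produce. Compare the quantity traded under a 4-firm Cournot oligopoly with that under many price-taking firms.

Cournot: Q = 29.44; Competition: Q = 36.8

In a 4-firm Cournot equilibrium, symmetry and the first-order condition give q = (196 − 12)/(25) = 7.36. So Q = 29.44 and P = 48.8.
Under competition P = MC = 12, so Q = (196 − 12)/5 = 36.8.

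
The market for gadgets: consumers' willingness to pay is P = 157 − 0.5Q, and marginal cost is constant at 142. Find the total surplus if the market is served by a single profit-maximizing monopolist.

Monopoly sets MR = MC: 157 − Q = 142 ⇒ Q = 15, P = 157 − 0.5·15 = 149.5.
CS = ½·(157 − 149.5)·15 = 56.25; PS = (149.5 − 142)·15 = 112.5; TS = 168.75.

TS = 168.75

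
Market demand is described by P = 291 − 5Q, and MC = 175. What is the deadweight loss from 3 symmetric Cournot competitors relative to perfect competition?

Perfect competition: P = MC = 175, so 291 − 5Q = 175 and Q = 23.2.
Cournot with 3 identical firms: the symmetric best-response condition is 291 − 20q = 175. Each firm produces q = 5.8, total output Q = 17.4, price P = 204.
DWL is the triangle between Q = 17.4 and Q = 23.2: ½·(23.2 − 17.4)·(204 − 175) = 84.1.

DWL = 84.1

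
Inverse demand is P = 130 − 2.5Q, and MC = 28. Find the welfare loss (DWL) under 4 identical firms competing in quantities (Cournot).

Under competition P = MC = 28, so Q = (130 − 28)/2.5 = 40.8.
In a 4-firm Cournot equilibrium, symmetry and the first-order condition give q = (130 − 28)/(12.5) = 8.16. So Q = 32.64 and P = 48.4.
DWL is the triangle between Q = 32.64 and Q = 40.8: ½·(40.8 − 32.64)·(48.4 − 28) = 83.232.

DWL = 83.232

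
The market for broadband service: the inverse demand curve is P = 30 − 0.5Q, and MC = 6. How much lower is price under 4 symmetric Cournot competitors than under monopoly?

Monopoly sets MR = MC: 30 − Q = 6 ⇒ Q = 24, P = 30 − 0.5·24 = 18.
In a 4-firm Cournot equilibrium, symmetry and the first-order condition give q = (30 − 6)/(2.5) = 9.6. So Q = 38.4 and P = 10.8.
Change in price: 10.8 − 18 = −7.2.

P falls by 7.2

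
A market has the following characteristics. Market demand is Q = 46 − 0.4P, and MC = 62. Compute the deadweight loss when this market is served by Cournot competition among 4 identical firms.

Inverting demand: P = 115 − 2.5Q.
Perfect competition: P = MC = 62, so 115 − 2.5Q = 62 and Q = 21.2.
In a 4-firm Cournot equilibrium, symmetry and the first-order condition give q = (115 − 62)/(12.5) = 4.24. So Q = 16.96 and P = 72.6.
DWL is the triangle between Q = 16.96 and Q = 21.2: ½·(21.2 − 16.96)·(72.6 − 62) = 22.472.

DWL = 22.472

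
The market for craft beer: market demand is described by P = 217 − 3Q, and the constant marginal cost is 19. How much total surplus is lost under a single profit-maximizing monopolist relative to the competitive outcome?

DWL = 1633.5

Under competition P = MC = 19, so Q = (217 − 19)/3 = 66.
The monopolist equates marginal revenue to marginal cost: 217 − 6Q = 19, so Q = 33. From demand, P = 118.
DWL is the triangle between Q = 33 and Q = 66: ½·(66 − 33)·(118 − 19) = 1633.5.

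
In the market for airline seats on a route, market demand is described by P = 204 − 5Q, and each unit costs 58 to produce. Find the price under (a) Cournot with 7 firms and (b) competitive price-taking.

Cournot: P = 76.25; Competition: P = 58

In a 7-firm Cournot equilibrium, symmetry and the first-order condition give q = (204 − 58)/(40) = 3.65. So Q = 25.55 and P = 76.25.
Competitive firms price at marginal cost: P = 58, giving Q = 29.2.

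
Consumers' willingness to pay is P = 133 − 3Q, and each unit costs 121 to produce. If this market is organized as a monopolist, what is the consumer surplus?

A monopolist chooses Q where MR = MC. MR = 133 − 6Q; setting this equal to 121 gives Q = 2 and P = 127.
CS = ½·(133 − 127)·2 = 6.

CS = 6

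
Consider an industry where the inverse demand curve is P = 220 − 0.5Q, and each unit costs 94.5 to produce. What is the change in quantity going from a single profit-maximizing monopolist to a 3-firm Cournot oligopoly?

Q rises by 62.75

The monopolist equates marginal revenue to marginal cost: 220 − Q = 94.5, so Q = 125.5. From demand, P = 157.25.
In a 3-firm Cournot equilibrium, symmetry and the first-order condition give q = (220 − 94.5)/(2) = 62.75. So Q = 188.25 and P = 125.875.
Change in quantity: 188.25 − 125.5 = 62.75.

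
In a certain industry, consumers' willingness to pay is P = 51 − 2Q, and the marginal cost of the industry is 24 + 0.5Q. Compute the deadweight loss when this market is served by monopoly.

Competitive equilibrium sets price equal to marginal cost: 51 − 2Q = 24 + 0.5Q, so Q = 10.8 and P = 29.4.
The monopolist equates marginal revenue to marginal cost: 51 − 4Q = 24 + 0.5Q, so Q = 6. From demand, P = 39.
CS = ½·(51 − 29.4)·10.8 = 116.64; PS = (29.4·10.8 − 24·10.8 − ½·0.5·10.8²) = 29.16; TS = 145.8.
CS = ½·(51 − 39)·6 = 36; PS = (39·6 − 24·6 − ½·0.5·6²) = 81; TS = 117.
DWL = 145.8 − 117 = 28.8.

DWL = 28.8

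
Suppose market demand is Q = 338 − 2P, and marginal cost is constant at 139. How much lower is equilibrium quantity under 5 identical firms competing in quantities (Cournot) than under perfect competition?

Q falls by 10

Inverting demand: P = 169 − 0.5Q.
Competitive firms price at marginal cost: P = 139, giving Q = 60.
Cournot with 5 identical firms: the symmetric best-response condition is 169 − 3q = 139. Each firm produces q = 10, total output Q = 50, price P = 144.
Change in equilibrium quantity: 50 − 60 = −10.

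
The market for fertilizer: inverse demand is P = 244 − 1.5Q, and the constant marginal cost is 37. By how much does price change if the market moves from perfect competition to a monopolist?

Price rises by 103.5

Under competition P = MC = 37, so Q = (244 − 37)/1.5 = 138.
Monopoly sets MR = MC: 244 − 3Q = 37 ⇒ Q = 69, P = 244 − 1.5·69 = 140.5.
Change in price: 140.5 − 37 = 103.5.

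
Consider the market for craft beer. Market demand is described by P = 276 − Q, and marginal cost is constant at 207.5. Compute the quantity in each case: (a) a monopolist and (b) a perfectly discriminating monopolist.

The monopolist equates marginal revenue to marginal cost: 276 − 2Q = 207.5, so Q = 34.25. From demand, P = 241.75.
A perfectly discriminating monopolist sells every unit with P(Q) ≥ MC(Q), so output equals the competitive quantity Q = 68.5. Each buyer pays their reservation price, so CS = 0 and the firm captures all surplus.

Monopoly: Q = 34.25; Perfect PD: Q = 68.5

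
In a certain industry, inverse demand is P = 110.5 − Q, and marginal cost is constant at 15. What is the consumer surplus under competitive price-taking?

Perfect competition: P = MC = 15, so 110.5 − Q = 15 and Q = 95.5.
CS = ½·(110.5 − 15)·95.5 = 4560.125.

CS = 4560.125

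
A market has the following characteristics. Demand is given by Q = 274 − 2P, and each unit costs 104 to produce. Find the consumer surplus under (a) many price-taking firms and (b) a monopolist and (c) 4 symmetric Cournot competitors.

Inverting demand: P = 137 − 0.5Q.
Under competition P = MC = 104, so Q = (137 − 104)/0.5 = 66.
CS = ½·(137 − 104)·66 = 1089.
Monopoly sets MR = MC: 137 − Q = 104 ⇒ Q = 33, P = 137 − 0.5·33 = 120.5.
CS = ½·(137 − 120.5)·33 = 272.25.
Cournot with 4 identical firms: the symmetric best-response condition is 137 − 2.5q = 104. Each firm produces q = 13.2, total output Q = 52.8, price P = 110.6.
CS = ½·(137 − 110.6)·52.8 = 696.96.

Competition: CS = 1089; Monopoly: CS = 272.25; Cournot: CS = 696.96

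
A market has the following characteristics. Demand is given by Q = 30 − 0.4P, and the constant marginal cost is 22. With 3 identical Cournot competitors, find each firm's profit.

Inverting demand: P = 75 − 2.5Q.
In a 3-firm Cournot equilibrium, symmetry and the first-order condition give q = (75 − 22)/(10) = 5.3. So Q = 15.9 and P = 35.25.
Each firm's profit = (35.25 − 22)·5.3 = 70.225.

π_i = 70.225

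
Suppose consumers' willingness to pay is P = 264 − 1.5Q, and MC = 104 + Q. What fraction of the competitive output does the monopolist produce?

Q_m/Q_c = 0.625

The monopolist equates marginal revenue to marginal cost: 264 − 3Q = 104 + Q, so Q = 40. From demand, P = 204.
Under competition P = MC: 264 − 1.5Q = 104 + Q ⇒ Q = 64, P = 168.
Ratio Q_m/Q_c = 40/64 = 0.625.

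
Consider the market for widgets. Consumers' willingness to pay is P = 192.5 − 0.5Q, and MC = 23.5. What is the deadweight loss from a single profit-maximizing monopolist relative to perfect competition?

DWL = 7140.25

Competitive firms price at marginal cost: P = 23.5, giving Q = 338.
Monopoly sets MR = MC: 192.5 − Q = 23.5 ⇒ Q = 169, P = 192.5 − 0.5·169 = 108.
DWL is the triangle between Q = 169 and Q = 338: ½·(338 − 169)·(108 − 23.5) = 7140.25.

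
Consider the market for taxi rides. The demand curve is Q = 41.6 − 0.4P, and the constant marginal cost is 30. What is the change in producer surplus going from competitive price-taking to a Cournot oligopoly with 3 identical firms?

Inverting demand: P = 104 − 2.5Q.
Competitive firms price at marginal cost: P = 30, giving Q = 29.6.
PS = (30 − 30)·29.6 = 0.
Cournot with 3 identical firms: the symmetric best-response condition is 104 − 10q = 30. Each firm produces q = 7.4, total output Q = 22.2, price P = 48.5.
PS = (48.5 − 30)·22.2 = 410.7.
Change in producer surplus: 410.7 − 0 = 410.7.

Producer surplus rises by 410.7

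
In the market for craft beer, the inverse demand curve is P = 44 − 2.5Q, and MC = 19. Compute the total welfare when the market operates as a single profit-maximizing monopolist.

A monopolist chooses Q where MR = MC. MR = 44 − 5Q; setting this equal to 19 gives Q = 5 and P = 31.5.
CS = ½·(44 − 31.5)·5 = 31.25; PS = (31.5 − 19)·5 = 62.5; TS = 93.75.

TS = 93.75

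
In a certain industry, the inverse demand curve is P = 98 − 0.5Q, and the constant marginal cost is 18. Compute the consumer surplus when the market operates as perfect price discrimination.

Under first-degree price discrimination the firm charges each unit its demand price and produces up to where P = MC, i.e. Q = 160. Consumer surplus is zero; producer surplus equals total surplus.
CS = 0.

CS = 0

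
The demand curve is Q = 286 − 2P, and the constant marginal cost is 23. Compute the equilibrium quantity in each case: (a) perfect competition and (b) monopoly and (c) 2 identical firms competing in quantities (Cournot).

Competition: Q = 240; Monopoly: Q = 120; Cournot: Q = 160

Inverting demand: P = 143 − 0.5Q.
Competitive firms price at marginal cost: P = 23, giving Q = 240.
A monopolist chooses Q where MR = MC. MR = 143 − Q; setting this equal to 23 gives Q = 120 and P = 83.
With 2 symmetric Cournot firms, each firm's FOC gives 143 − 1.5q = 23, so q = 80, Q = 2·80 = 160, and P = 63.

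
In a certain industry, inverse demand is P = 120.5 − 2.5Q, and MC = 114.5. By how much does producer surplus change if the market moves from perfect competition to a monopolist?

Competitive firms price at marginal cost: P = 114.5, giving Q = 2.4.
PS = (114.5 − 114.5)·2.4 = 0.
Monopoly sets MR = MC: 120.5 − 5Q = 114.5 ⇒ Q = 1.2, P = 120.5 − 2.5·1.2 = 117.5.
PS = (117.5 − 114.5)·1.2 = 3.6.
Change in producer surplus: 3.6 − 0 = 3.6.

Producer surplus rises by 3.6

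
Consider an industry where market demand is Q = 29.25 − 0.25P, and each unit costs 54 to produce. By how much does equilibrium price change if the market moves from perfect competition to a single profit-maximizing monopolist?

Equilibrium price rises by 31.5

Inverting demand: P = 117 − 4Q.
Perfect competition: P = MC = 54, so 117 − 4Q = 54 and Q = 15.75.
The monopolist equates marginal revenue to marginal cost: 117 − 8Q = 54, so Q = 7.875. From demand, P = 85.5.
Change in equilibrium price: 85.5 − 54 = 31.5.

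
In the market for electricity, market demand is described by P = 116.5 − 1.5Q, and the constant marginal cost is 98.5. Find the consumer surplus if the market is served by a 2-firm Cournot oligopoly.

CS = 48

In a 2-firm Cournot equilibrium, symmetry and the first-order condition give q = (116.5 − 98.5)/(4.5) = 4. So Q = 8 and P = 104.5.
CS = ½·(116.5 − 104.5)·8 = 48.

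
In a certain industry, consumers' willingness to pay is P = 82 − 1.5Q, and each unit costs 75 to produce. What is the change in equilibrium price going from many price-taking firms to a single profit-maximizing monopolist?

Under competition P = MC = 75, so Q = (82 − 75)/1.5 = 14/3.
A monopolist chooses Q where MR = MC. MR = 82 − 3Q; setting this equal to 75 gives Q = 7/3 and P = 78.5.
Change in equilibrium price: 78.5 − 75 = 3.5.

P rises by 3.5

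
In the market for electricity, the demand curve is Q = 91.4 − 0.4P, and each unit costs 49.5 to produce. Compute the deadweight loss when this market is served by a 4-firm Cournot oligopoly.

Inverting demand: P = 228.5 − 2.5Q.
Perfect competition: P = MC = 49.5, so 228.5 − 2.5Q = 49.5 and Q = 71.6.
Cournot with 4 identical firms: the symmetric best-response condition is 228.5 − 12.5q = 49.5. Each firm produces q = 14.32, total output Q = 57.28, price P = 85.3.
DWL is the triangle between Q = 57.28 and Q = 71.6: ½·(71.6 − 57.28)·(85.3 − 49.5) = 256.328.

DWL = 256.328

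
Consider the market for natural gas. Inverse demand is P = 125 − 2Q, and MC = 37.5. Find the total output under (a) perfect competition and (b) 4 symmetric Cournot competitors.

Competition: Q = 43.75; Cournot: Q = 35

Under competition P = MC = 37.5, so Q = (125 − 37.5)/2 = 43.75.
Cournot with 4 identical firms: the symmetric best-response condition is 125 − 10q = 37.5. Each firm produces q = 8.75, total output Q = 35, price P = 55.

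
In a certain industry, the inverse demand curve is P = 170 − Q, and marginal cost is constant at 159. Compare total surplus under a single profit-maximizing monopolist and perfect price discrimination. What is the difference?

The monopolist equates marginal revenue to marginal cost: 170 − 2Q = 159, so Q = 5.5. From demand, P = 164.5.
CS = ½·(170 − 164.5)·5.5 = 15.125; PS = (164.5 − 159)·5.5 = 30.25; TS = 45.375.
A perfectly discriminating monopolist sells every unit with P(Q) ≥ MC(Q), so output equals the competitive quantity Q = 11. Each buyer pays their reservation price, so CS = 0 and the firm captures all surplus.
TS = 60.5 (equal to competitive TS).
Change in total surplus: 60.5 − 45.375 = 15.125.

Total surplus rises by 15.125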